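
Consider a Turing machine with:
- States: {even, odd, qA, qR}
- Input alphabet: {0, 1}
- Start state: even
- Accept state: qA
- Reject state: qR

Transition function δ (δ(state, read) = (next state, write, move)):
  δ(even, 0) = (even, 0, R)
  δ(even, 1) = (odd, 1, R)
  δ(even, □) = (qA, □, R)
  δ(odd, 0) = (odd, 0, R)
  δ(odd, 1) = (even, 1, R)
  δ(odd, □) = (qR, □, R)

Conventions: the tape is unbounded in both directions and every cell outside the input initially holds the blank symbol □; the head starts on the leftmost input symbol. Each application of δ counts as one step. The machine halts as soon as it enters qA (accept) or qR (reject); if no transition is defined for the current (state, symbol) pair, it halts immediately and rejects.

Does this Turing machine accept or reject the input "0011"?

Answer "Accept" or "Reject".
Step 0: [even]0011 (head at position 0)
Step 1: δ(even, 0) = (even, 0, R)  ⊢  0[even]011 (head at position 1)
Step 2: δ(even, 0) = (even, 0, R)  ⊢  00[even]11 (head at position 2)
Step 3: δ(even, 1) = (odd, 1, R)  ⊢  001[odd]1 (head at position 3)
Step 4: δ(odd, 1) = (even, 1, R)  ⊢  0011[even]□ (head at position 4)
Step 5: δ(even, □) = (qA, □, R)  ⊢  0011□[qA]□ (head at position 5)
The machine is in qA, so it halts and accepts.

Final answer: Accept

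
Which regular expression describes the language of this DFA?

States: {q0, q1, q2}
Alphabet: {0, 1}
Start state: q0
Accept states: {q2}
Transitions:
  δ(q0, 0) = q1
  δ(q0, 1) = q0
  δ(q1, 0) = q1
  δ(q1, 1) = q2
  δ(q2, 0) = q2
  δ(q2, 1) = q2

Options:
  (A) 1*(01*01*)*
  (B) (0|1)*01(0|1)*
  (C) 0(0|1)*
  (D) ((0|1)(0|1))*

Testing sample strings against the DFA:
  '01' -> accepted
  '1110' -> rejected
  '111' -> rejected
  '000' -> rejected
Checking each option for a counterexample:
  (A) 1*(01*01*)*: ε is rejected by the DFA but matches the regex → eliminated
  (B) (0|1)*01(0|1)*: agrees with the DFA on all strings of length ≤ 4
  (C) 0(0|1)*: '0' is rejected by the DFA but matches the regex → eliminated
  (D) ((0|1)(0|1))*: ε is rejected by the DFA but matches the regex → eliminated
Only (B) (0|1)*01(0|1)* is consistent with the DFA.

Final answer: (B) (0|1)*01(0|1)*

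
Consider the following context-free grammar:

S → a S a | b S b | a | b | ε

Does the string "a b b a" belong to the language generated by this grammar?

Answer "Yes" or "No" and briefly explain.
A derivation exists: S ⇒ a S a ⇒ a b S b a ⇒ a b b a (using S → a S a, S → b S b, then S → ε).

Final answer: Yes - a valid derivation exists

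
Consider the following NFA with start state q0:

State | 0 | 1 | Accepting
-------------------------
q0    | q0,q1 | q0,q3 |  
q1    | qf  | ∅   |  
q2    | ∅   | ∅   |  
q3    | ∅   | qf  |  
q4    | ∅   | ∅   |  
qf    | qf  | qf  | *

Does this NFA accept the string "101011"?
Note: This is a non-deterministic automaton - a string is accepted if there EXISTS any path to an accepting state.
Track the set of states the NFA could be in: start {q0}
Read '1': {q0} → {q0, q3}
Read '0': {q0, q3} → {q0, q1}
Read '1': {q0, q1} → {q0, q3}
Read '0': {q0, q3} → {q0, q1}
Read '1': {q0, q1} → {q0, q3}
Read '1': {q0, q3} → {q0, q3, qf}
Final set {q0, q3, qf} contains accepting state(s) {qf} → accepted.

Final answer: Yes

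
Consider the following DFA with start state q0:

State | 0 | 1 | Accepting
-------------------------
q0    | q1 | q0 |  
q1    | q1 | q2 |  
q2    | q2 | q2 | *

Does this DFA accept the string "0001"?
Start in q0.
Read '0': q0 → q1
Read '0': q1 → q1
Read '0': q1 → q1
Read '1': q1 → q2
Final state q2 is accepting, so the string is accepted.

Final answer: Yes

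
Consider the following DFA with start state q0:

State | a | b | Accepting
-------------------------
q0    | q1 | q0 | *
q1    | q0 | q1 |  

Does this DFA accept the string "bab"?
Start in q0.
Read 'b': q0 → q0
Read 'a': q0 → q1
Read 'b': q1 → q1
Final state q1 is not accepting, so the string is rejected.

Final answer: No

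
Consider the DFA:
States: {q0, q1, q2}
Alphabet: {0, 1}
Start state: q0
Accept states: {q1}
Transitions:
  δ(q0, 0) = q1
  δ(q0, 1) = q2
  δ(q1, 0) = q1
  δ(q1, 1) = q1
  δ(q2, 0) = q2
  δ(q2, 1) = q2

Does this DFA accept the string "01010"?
Processing string "01010":
  q0 --0--> q1
  q1 --1--> q1
  q1 --0--> q1
  q1 --1--> q1
  q1 --0--> q1
Final state: q1
Accept states: {q1}
q1 is an accept state, so the string is accepted.

Final answer: Yes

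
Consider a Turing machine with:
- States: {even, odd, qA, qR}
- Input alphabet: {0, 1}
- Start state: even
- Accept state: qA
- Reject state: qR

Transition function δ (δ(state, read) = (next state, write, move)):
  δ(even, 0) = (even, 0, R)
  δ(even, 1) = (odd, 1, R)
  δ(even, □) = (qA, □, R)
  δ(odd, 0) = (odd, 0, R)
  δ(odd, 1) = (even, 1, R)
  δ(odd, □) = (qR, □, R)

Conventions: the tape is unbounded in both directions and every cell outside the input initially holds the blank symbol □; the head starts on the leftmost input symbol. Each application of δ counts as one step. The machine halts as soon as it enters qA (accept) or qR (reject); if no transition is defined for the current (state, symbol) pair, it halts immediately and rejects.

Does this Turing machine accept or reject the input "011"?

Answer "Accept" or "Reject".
Step 0: [even]011 (head at position 0)
Step 1: δ(even, 0) = (even, 0, R)  ⊢  0[even]11 (head at position 1)
Step 2: δ(even, 1) = (odd, 1, R)  ⊢  01[odd]1 (head at position 2)
Step 3: δ(odd, 1) = (even, 1, R)  ⊢  011[even]□ (head at position 3)
Step 4: δ(even, □) = (qA, □, R)  ⊢  011□[qA]□ (head at position 4)
The machine is in qA, so it halts and accepts.

Final answer: Accept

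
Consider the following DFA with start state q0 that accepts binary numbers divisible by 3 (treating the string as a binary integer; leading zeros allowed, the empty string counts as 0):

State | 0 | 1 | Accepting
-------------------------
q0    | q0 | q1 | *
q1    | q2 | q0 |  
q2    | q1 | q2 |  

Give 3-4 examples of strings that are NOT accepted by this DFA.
Any strings that end in a non-accepting state work; for example:
"1": q0 → q1; q1 is not accepting → rejected
"10": q0 → q1 → q2; q2 is not accepting → rejected
"111": q0 → q1 → q0 → q1; q1 is not accepting → rejected
"1011": q0 → q1 → q2 → q2 → q2; q2 is not accepting → rejected

Final answer: "1", "10", "111", "1011"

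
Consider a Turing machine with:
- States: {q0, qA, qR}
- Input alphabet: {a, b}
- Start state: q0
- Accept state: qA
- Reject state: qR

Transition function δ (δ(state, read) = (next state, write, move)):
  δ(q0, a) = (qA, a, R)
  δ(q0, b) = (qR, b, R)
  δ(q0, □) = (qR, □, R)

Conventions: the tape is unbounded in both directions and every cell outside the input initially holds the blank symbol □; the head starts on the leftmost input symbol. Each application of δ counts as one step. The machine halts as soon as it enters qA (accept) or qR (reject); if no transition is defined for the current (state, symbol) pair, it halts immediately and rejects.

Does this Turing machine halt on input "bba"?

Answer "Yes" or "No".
Step 0: [q0]bba (head at position 0)
Step 1: δ(q0, b) = (qR, b, R)  ⊢  b[qR]ba (head at position 1)
The machine is in qR, so it halts and rejects.
It halts after 1 steps.

Final answer: Yes - halts after 1 steps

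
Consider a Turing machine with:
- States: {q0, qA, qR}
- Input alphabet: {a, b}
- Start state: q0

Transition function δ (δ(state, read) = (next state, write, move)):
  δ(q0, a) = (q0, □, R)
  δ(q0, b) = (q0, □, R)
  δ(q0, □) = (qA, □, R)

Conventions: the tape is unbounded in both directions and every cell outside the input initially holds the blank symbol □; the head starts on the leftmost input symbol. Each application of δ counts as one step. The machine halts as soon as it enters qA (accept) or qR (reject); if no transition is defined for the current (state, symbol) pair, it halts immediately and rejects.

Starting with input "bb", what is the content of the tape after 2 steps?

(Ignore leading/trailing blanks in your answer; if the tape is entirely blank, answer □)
Step 0: [q0]bb (head at position 0)
Step 1: δ(q0, b) = (q0, □, R)  ⊢  □[q0]b (head at position 1)
Step 2: δ(q0, b) = (q0, □, R)  ⊢  □□[q0]□ (head at position 2)
Tape after 2 steps (ignoring surrounding blanks): □

Final answer: Tape: □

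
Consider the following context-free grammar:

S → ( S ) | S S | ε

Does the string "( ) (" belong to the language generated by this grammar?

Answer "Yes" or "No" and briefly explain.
Each production adds parentheses only in matched pairs (S → ( S )) or none at all, so every derived string has equally many '(' and ')'. The string ( ) ( has two '(' and one ')', so it cannot be derived.

Final answer: No - no valid derivation exists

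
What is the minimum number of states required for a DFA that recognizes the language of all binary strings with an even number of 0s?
Language: binary strings with an even number of 0s
Lower bound (Myhill–Nerode): the prefixes ε, 0 are pairwise distinguishable:
  ε vs 0: suffix ε distinguishes them (ε has zero 0s (accepted), 0 has one 0 (rejected))
So any DFA needs at least 2 states.
Upper bound: a DFA with 2 states exists (one state per class above).
Minimum states: 2

Final answer: 2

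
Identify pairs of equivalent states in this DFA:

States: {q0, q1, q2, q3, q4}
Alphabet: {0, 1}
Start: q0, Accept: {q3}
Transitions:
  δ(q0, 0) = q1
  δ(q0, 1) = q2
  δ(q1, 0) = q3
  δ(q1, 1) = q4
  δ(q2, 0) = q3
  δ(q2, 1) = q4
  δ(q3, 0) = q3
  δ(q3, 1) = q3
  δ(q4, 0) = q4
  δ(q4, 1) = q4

Using the table-filling algorithm:
Round 0 – mark pairs where exactly one state is accepting: (q0,q3), (q1,q3), (q2,q3), (q3,q4)
Round 1 – newly marked: (q0,q1) [on 0: q1 vs q3, already marked]; (q0,q2) [on 0: q1 vs q3, already marked]; (q1,q4) [on 0: q3 vs q4, already marked]; (q2,q4) [on 0: q3 vs q4, already marked]
Round 2 – newly marked: (q0,q4) [on 0: q1 vs q4, already marked]
No further pairs can be marked.
(q1, q2) unmarked: δ(q1,0)=q3, δ(q2,0)=q3; δ(q1,1)=q4, δ(q2,1)=q4 → equivalent
Equivalent pairs: (q1, q2)

Final answer: Equivalent pairs: (q1, q2)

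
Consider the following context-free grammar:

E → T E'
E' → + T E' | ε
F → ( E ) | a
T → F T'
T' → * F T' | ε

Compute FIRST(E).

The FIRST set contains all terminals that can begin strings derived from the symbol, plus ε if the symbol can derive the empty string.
FIRST(F): F → ( E ) contributes '(' and F → a contributes 'a', so FIRST(F) = {(, a}. F is not nullable.
FIRST(T): T → F T' begins with F, and F is not nullable, so FIRST(T) = FIRST(F) = {(, a}.
FIRST(E): E → T E' begins with T, and T is not nullable, so FIRST(E) = FIRST(T) = {(, a}.

Final answer: {(, a}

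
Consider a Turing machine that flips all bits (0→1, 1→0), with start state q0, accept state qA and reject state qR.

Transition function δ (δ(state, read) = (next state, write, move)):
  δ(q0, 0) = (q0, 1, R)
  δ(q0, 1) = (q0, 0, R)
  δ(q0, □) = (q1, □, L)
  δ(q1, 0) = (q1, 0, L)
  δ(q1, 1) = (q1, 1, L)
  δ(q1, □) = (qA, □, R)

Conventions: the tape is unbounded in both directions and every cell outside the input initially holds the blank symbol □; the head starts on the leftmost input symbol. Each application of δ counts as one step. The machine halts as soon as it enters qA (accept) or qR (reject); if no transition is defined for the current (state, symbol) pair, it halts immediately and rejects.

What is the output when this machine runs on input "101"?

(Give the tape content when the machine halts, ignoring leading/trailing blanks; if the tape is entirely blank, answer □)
Step 0: [q0]101 (head at position 0)
Step 1: δ(q0, 1) = (q0, 0, R)  ⊢  0[q0]01 (head at position 1)
Step 2: δ(q0, 0) = (q0, 1, R)  ⊢  01[q0]1 (head at position 2)
Step 3: δ(q0, 1) = (q0, 0, R)  ⊢  010[q0]□ (head at position 3)
Step 4: δ(q0, □) = (q1, □, L)  ⊢  01[q1]0□ (head at position 2)
Step 5: δ(q1, 0) = (q1, 0, L)  ⊢  0[q1]10□ (head at position 1)
Step 6: δ(q1, 1) = (q1, 1, L)  ⊢  [q1]010□ (head at position 0)
Step 7: δ(q1, 0) = (q1, 0, L)  ⊢  [q1]□010□ (head at position -1)
Step 8: δ(q1, □) = (qA, □, R)  ⊢  □[qA]010□ (head at position 0)
The machine is in qA, so it halts and accepts.
Tape content when halted (ignoring surrounding blanks): 010

Final answer: Output: 010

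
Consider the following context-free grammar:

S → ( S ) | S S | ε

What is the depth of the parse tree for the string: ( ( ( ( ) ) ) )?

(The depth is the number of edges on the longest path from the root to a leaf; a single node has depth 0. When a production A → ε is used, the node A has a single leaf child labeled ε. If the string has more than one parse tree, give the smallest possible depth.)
The string is 4 nested pairs. The shallowest parse tree applies S → ( S ) 4 times (one node per nested pair, each a child of the previous) and then S → ε in the middle.
S nodes at depths 0..4, ε leaf at depth 5; parentheses leaves are at depths 1..4.
(Using S → S S with an S → ε child anywhere only adds levels, so it cannot give a shallower tree.)
Depth = 5.

Final answer: 5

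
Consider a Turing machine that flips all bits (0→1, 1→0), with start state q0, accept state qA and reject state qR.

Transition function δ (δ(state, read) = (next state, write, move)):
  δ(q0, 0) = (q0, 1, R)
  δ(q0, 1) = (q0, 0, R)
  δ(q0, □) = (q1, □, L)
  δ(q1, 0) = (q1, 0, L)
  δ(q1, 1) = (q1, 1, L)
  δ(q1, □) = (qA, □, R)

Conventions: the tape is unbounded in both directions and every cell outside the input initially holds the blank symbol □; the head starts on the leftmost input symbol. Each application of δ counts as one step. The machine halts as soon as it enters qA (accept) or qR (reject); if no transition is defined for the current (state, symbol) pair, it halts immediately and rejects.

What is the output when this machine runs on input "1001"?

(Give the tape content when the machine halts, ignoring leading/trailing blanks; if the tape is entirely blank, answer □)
Step 0: [q0]1001 (head at position 0)
Step 1: δ(q0, 1) = (q0, 0, R)  ⊢  0[q0]001 (head at position 1)
Step 2: δ(q0, 0) = (q0, 1, R)  ⊢  01[q0]01 (head at position 2)
Step 3: δ(q0, 0) = (q0, 1, R)  ⊢  011[q0]1 (head at position 3)
Step 4: δ(q0, 1) = (q0, 0, R)  ⊢  0110[q0]□ (head at position 4)
Step 5: δ(q0, □) = (q1, □, L)  ⊢  011[q1]0□ (head at position 3)
Step 6: δ(q1, 0) = (q1, 0, L)  ⊢  01[q1]10□ (head at position 2)
Step 7: δ(q1, 1) = (q1, 1, L)  ⊢  0[q1]110□ (head at position 1)
Step 8: δ(q1, 1) = (q1, 1, L)  ⊢  [q1]0110□ (head at position 0)
Step 9: δ(q1, 0) = (q1, 0, L)  ⊢  [q1]□0110□ (head at position -1)
Step 10: δ(q1, □) = (qA, □, R)  ⊢  □[qA]0110□ (head at position 0)
The machine is in qA, so it halts and accepts.
Tape content when halted (ignoring surrounding blanks): 0110

Final answer: Output: 0110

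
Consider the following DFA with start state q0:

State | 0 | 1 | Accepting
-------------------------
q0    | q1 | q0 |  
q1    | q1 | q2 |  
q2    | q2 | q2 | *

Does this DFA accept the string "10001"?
Start in q0.
Read '1': q0 → q0
Read '0': q0 → q1
Read '0': q1 → q1
Read '0': q1 → q1
Read '1': q1 → q2
Final state q2 is accepting, so the string is accepted.

Final answer: Yes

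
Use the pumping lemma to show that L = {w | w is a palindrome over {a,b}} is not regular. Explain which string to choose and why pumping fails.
Language: L = {w | w is a palindrome over {a,b}} (strings that read the same forwards and backwards)
Step 1: Assume for contradiction that L is regular, with pumping length p.
Step 2: Choose s = a^p b a^p. Then s ∈ L (it reads the same forwards and backwards) and |s| ≥ p.
Step 3: Consider any decomposition s = xyz with |xy| ≤ p and |y| > 0. Since |xy| ≤ p and the first p symbols of s are all a's, y = a^k for some k with 1 ≤ k ≤ p.
Step 4: Pumping up (i = 2): xy²z = a^(p+k) b a^p. Its reverse is a^p b a^(p+k) ≠ a^(p+k) b a^p (the single b is no longer in the middle), so xy²z is not a palindrome and xy²z ∉ L.
This contradicts the pumping lemma, so L is not regular.

Final answer: Choose s = a^p b a^p. Since |xy| ≤ p, y = a^k with k ≥ 1. Then xy²z = a^(p+k) b a^p is not a palindrome, so ∉ L.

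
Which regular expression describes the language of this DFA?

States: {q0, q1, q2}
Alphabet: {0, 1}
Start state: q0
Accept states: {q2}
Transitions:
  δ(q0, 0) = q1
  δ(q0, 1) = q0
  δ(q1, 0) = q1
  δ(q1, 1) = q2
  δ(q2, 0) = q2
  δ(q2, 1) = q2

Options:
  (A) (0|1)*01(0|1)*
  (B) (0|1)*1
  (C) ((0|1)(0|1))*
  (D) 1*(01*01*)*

Testing sample strings against the DFA:
  '0101' -> accepted
  '001' -> accepted
  '0011' -> accepted
  '010' -> accepted
Checking each option for a counterexample:
  (A) (0|1)*01(0|1)*: agrees with the DFA on all strings of length ≤ 4
  (B) (0|1)*1: '1' is rejected by the DFA but matches the regex → eliminated
  (C) ((0|1)(0|1))*: ε is rejected by the DFA but matches the regex → eliminated
  (D) 1*(01*01*)*: ε is rejected by the DFA but matches the regex → eliminated
Only (A) (0|1)*01(0|1)* is consistent with the DFA.

Final answer: (A) (0|1)*01(0|1)*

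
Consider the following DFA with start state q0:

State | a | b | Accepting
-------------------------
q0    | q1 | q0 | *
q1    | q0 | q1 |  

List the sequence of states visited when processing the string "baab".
q0 → q0 → q1 → q0 → q0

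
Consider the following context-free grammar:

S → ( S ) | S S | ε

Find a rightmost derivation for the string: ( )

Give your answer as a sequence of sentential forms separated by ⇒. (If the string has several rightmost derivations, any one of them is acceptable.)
Start with S.
Step 1: the rightmost non-terminal is S; apply S → ( S ):  ( S )
Step 2: the rightmost non-terminal is S; apply S → ε:  ( )

Final answer: S ⇒ ( S ) ⇒ ( )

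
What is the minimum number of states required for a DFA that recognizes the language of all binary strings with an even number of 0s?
Language: binary strings with an even number of 0s
Lower bound (Myhill–Nerode): the prefixes ε, 0 are pairwise distinguishable:
  ε vs 0: suffix ε distinguishes them (ε has zero 0s (accepted), 0 has one 0 (rejected))
So any DFA needs at least 2 states.
Upper bound: a DFA with 2 states exists (one state per class above).
Minimum states: 2

Final answer: 2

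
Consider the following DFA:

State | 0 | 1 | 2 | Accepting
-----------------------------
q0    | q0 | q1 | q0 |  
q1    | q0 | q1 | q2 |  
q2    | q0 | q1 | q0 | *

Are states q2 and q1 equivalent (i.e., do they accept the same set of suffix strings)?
Try the suffix ε (the empty string).
From q2: q2 — accepting.
From q1: q1 — not accepting.
The two states disagree on this suffix, so they are not equivalent.

Final answer: No. Distinguishing string: ε (the empty string) - accepted from q2 but not from q1.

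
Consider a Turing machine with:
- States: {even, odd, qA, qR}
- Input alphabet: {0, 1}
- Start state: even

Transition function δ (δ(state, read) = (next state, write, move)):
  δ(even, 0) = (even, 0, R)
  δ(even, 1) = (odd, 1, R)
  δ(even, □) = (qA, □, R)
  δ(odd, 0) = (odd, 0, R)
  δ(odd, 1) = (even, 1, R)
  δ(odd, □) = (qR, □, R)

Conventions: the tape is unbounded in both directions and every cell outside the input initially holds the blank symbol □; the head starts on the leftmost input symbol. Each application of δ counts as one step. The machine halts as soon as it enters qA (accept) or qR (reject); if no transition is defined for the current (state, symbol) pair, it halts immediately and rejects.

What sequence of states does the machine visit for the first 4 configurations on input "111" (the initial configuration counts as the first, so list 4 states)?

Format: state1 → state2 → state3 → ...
Step 0: [even]111 (head at position 0)
Step 1: δ(even, 1) = (odd, 1, R)  ⊢  1[odd]11 (head at position 1)
Step 2: δ(odd, 1) = (even, 1, R)  ⊢  11[even]1 (head at position 2)
Step 3: δ(even, 1) = (odd, 1, R)  ⊢  111[odd]□ (head at position 3)
Reading off the states of these 4 configurations: even → odd → even → odd

Final answer: even → odd → even → odd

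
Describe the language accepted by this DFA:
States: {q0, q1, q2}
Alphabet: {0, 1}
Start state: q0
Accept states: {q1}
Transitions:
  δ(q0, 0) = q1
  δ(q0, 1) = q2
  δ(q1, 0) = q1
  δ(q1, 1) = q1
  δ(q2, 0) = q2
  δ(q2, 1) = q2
Analyzing the DFA structure:
Start state: q0
Accept states: {q1}
Interpreting what each state remembers (checking against the transitions):
  q0: nothing has been read yet
  q1: the first symbol was 0
  q2: the first symbol was 1 (trap state)
  δ(q0, 0): in q0 (nothing has been read yet), after reading 0 we have: the first symbol was 0 → q1
  δ(q0, 1): in q0 (nothing has been read yet), after reading 1 we have: the first symbol was 1 (trap state) → q2
  δ(q1, 0): in q1 (the first symbol was 0), after reading 0 we have: the first symbol was 0 → q1
  δ(q1, 1): in q1 (the first symbol was 0), after reading 1 we have: the first symbol was 0 → q1
  δ(q2, 0): in q2 (the first symbol was 1 (trap state)), after reading 0 we have: the first symbol was 1 (trap state) → q2
  δ(q2, 1): in q2 (the first symbol was 1 (trap state)), after reading 1 we have: the first symbol was 1 (trap state) → q2
A string is accepted iff it ends in {q1}, i.e. the first symbol was 0.
Language: All binary strings starting with 0

Final answer: All binary strings starting with 0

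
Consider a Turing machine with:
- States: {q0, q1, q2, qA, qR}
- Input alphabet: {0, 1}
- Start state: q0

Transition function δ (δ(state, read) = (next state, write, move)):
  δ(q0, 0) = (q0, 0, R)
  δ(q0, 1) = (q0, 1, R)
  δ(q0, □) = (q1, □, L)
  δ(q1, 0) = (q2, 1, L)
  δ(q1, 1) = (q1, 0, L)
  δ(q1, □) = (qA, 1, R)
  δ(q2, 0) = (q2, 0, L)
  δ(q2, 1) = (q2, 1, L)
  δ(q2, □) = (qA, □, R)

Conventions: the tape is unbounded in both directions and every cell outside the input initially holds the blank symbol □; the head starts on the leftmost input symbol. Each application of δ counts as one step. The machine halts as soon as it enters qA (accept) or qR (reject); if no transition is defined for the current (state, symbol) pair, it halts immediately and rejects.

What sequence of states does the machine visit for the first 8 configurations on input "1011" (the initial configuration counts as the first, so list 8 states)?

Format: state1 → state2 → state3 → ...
Step 0: [q0]1011 (head at position 0)
Step 1: δ(q0, 1) = (q0, 1, R)  ⊢  1[q0]011 (head at position 1)
Step 2: δ(q0, 0) = (q0, 0, R)  ⊢  10[q0]11 (head at position 2)
Step 3: δ(q0, 1) = (q0, 1, R)  ⊢  101[q0]1 (head at position 3)
Step 4: δ(q0, 1) = (q0, 1, R)  ⊢  1011[q0]□ (head at position 4)
Step 5: δ(q0, □) = (q1, □, L)  ⊢  101[q1]1□ (head at position 3)
Step 6: δ(q1, 1) = (q1, 0, L)  ⊢  10[q1]10□ (head at position 2)
Step 7: δ(q1, 1) = (q1, 0, L)  ⊢  1[q1]000□ (head at position 1)
Reading off the states of these 8 configurations: q0 → q0 → q0 → q0 → q0 → q1 → q1 → q1

Final answer: q0 → q0 → q0 → q0 → q0 → q1 → q1 → q1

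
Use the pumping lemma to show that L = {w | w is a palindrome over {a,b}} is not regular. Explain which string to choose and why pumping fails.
Language: L = {w | w is a palindrome over {a,b}} (strings that read the same forwards and backwards)
Step 1: Assume for contradiction that L is regular, with pumping length p.
Step 2: Choose s = a^p b a^p. Then s ∈ L (it reads the same forwards and backwards) and |s| ≥ p.
Step 3: Consider any decomposition s = xyz with |xy| ≤ p and |y| > 0. Since |xy| ≤ p and the first p symbols of s are all a's, y = a^k for some k with 1 ≤ k ≤ p.
Step 4: Pumping up (i = 2): xy²z = a^(p+k) b a^p. Its reverse is a^p b a^(p+k) ≠ a^(p+k) b a^p (the single b is no longer in the middle), so xy²z is not a palindrome and xy²z ∉ L.
This contradicts the pumping lemma, so L is not regular.

Final answer: Choose s = a^p b a^p. Since |xy| ≤ p, y = a^k with k ≥ 1. Then xy²z = a^(p+k) b a^p is not a palindrome, so ∉ L.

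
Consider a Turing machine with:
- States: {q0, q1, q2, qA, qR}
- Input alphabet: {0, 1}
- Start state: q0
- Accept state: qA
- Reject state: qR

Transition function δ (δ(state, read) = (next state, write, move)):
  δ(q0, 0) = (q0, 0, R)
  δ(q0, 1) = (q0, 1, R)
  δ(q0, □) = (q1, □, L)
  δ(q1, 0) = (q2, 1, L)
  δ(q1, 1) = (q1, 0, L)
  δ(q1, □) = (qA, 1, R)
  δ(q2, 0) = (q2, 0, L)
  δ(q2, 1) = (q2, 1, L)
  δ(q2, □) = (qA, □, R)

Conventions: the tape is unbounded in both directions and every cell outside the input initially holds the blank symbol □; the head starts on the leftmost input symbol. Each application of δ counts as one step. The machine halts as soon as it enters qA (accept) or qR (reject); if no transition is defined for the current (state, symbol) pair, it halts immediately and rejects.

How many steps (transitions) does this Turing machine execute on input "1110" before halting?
Step 0: [q0]1110 (head at position 0)
Step 1: δ(q0, 1) = (q0, 1, R)  ⊢  1[q0]110 (head at position 1)
Step 2: δ(q0, 1) = (q0, 1, R)  ⊢  11[q0]10 (head at position 2)
Step 3: δ(q0, 1) = (q0, 1, R)  ⊢  111[q0]0 (head at position 3)
Step 4: δ(q0, 0) = (q0, 0, R)  ⊢  1110[q0]□ (head at position 4)
Step 5: δ(q0, □) = (q1, □, L)  ⊢  111[q1]0□ (head at position 3)
Step 6: δ(q1, 0) = (q2, 1, L)  ⊢  11[q2]11□ (head at position 2)
Step 7: δ(q2, 1) = (q2, 1, L)  ⊢  1[q2]111□ (head at position 1)
Step 8: δ(q2, 1) = (q2, 1, L)  ⊢  [q2]1111□ (head at position 0)
Step 9: δ(q2, 1) = (q2, 1, L)  ⊢  [q2]□1111□ (head at position -1)
Step 10: δ(q2, □) = (qA, □, R)  ⊢  □[qA]1111□ (head at position 0)
The machine is in qA, so it halts and accepts.
Number of transitions executed: 10.

Final answer: 10 steps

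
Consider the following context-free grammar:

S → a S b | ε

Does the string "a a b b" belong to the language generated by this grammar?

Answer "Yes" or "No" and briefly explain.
A derivation exists: S ⇒ a S b ⇒ a a S b b ⇒ a a b b (using S → a S b twice, then S → ε).

Final answer: Yes - a valid derivation exists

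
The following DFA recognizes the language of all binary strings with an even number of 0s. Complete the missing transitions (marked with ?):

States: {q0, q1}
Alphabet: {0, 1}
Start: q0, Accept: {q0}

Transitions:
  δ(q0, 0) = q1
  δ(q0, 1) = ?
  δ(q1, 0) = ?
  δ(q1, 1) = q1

What each state remembers (consistent with the given transitions and accept states):
  q0: an even number of 0s has been read so far
  q1: an odd number of 0s has been read so far
Filling in the missing entries:
  δ(q0, 1): in q0 (an even number of 0s has been read so far), after reading 1 we have: an even number of 0s has been read so far → q0
  δ(q1, 0): in q1 (an odd number of 0s has been read so far), after reading 0 we have: an even number of 0s has been read so far → q0

Final answer: δ(q0, 1) = q0; δ(q1, 0) = q0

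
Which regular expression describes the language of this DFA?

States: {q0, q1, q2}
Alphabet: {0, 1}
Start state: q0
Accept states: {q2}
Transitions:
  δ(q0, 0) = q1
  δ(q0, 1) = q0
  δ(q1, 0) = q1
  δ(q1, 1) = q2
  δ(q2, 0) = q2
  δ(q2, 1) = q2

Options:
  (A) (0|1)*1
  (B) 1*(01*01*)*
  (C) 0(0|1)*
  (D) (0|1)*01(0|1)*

Testing sample strings against the DFA:
  '0011' -> accepted
  '11100' -> rejected
  '0101' -> accepted
  '11111' -> rejected
Checking each option for a counterexample:
  (A) (0|1)*1: '1' is rejected by the DFA but matches the regex → eliminated
  (B) 1*(01*01*)*: ε is rejected by the DFA but matches the regex → eliminated
  (C) 0(0|1)*: '0' is rejected by the DFA but matches the regex → eliminated
  (D) (0|1)*01(0|1)*: agrees with the DFA on all strings of length ≤ 4
Only (D) (0|1)*01(0|1)* is consistent with the DFA.

Final answer: (D) (0|1)*01(0|1)*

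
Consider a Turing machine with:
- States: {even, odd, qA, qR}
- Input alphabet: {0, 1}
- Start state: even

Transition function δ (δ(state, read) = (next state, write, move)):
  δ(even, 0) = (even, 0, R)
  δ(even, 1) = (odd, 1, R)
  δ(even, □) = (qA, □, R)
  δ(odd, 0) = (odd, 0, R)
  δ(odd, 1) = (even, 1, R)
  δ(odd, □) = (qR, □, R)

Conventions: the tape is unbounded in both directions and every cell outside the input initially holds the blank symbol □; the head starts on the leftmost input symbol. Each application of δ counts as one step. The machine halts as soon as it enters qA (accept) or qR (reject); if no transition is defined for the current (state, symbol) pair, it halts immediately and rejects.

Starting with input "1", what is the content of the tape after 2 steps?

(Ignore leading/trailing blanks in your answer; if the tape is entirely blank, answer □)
Step 0: [even]1 (head at position 0)
Step 1: δ(even, 1) = (odd, 1, R)  ⊢  1[odd]□ (head at position 1)
Step 2: δ(odd, □) = (qR, □, R)  ⊢  1□[qR]□ (head at position 2)
Tape after 2 steps (ignoring surrounding blanks): 1

Final answer: Tape: 1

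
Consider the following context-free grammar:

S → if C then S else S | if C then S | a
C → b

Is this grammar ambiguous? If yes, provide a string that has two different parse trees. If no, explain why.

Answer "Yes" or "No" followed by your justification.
The 'dangling else' can attach to either if. Two leftmost derivations of  if b then if b then a else a:
  (1) S ⇒ if C then S else S ⇒ if b then S else S ⇒ if b then if C then S else S ⇒ if b then if b then S else S ⇒ if b then if b then a else S ⇒ if b then if b then a else a   (else belongs to the outer if)
  (2) S ⇒ if C then S ⇒ if b then S ⇒ if b then if C then S else S ⇒ if b then if b then S else S ⇒ if b then if b then a else S ⇒ if b then if b then a else a   (else belongs to the inner if)
Two distinct parse trees for the same string, so the grammar is ambiguous.

Final answer: Yes - the string 'if b then if b then a else a' has two distinct leftmost derivations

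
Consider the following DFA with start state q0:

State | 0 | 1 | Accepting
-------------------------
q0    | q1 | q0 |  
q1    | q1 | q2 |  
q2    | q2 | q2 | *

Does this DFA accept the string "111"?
Start in q0.
Read '1': q0 → q0
Read '1': q0 → q0
Read '1': q0 → q0
Final state q0 is not accepting, so the string is rejected.

Final answer: No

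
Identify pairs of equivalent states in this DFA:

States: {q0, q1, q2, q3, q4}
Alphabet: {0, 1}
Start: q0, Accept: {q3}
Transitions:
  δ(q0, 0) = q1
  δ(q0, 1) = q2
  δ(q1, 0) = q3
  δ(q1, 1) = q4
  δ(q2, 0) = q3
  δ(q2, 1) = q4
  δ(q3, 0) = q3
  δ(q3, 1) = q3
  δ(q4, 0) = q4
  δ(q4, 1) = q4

Using the table-filling algorithm:
Round 0 – mark pairs where exactly one state is accepting: (q0,q3), (q1,q3), (q2,q3), (q3,q4)
Round 1 – newly marked: (q0,q1) [on 0: q1 vs q3, already marked]; (q0,q2) [on 0: q1 vs q3, already marked]; (q1,q4) [on 0: q3 vs q4, already marked]; (q2,q4) [on 0: q3 vs q4, already marked]
Round 2 – newly marked: (q0,q4) [on 0: q1 vs q4, already marked]
No further pairs can be marked.
(q1, q2) unmarked: δ(q1,0)=q3, δ(q2,0)=q3; δ(q1,1)=q4, δ(q2,1)=q4 → equivalent
Equivalent pairs: (q1, q2)

Final answer: Equivalent pairs: (q1, q2)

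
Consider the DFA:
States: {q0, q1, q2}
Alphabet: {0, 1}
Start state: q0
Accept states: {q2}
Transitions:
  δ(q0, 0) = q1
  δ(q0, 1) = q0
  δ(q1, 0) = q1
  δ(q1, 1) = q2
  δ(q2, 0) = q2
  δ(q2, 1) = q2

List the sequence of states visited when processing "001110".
Starting at q0
Read '0': q0 -> q1
Read '0': q1 -> q1
Read '1': q1 -> q2
Read '1': q2 -> q2
Read '1': q2 -> q2
Read '0': q2 -> q2

Final answer: q0 -> q1 -> q1 -> q2 -> q2 -> q2 -> q2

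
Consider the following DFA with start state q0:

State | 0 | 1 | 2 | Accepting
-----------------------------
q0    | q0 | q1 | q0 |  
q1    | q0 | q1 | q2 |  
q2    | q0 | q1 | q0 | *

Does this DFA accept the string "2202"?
Start in q0.
Read '2': q0 → q0
Read '2': q0 → q0
Read '0': q0 → q0
Read '2': q0 → q0
Final state q0 is not accepting, so the string is rejected.

Final answer: No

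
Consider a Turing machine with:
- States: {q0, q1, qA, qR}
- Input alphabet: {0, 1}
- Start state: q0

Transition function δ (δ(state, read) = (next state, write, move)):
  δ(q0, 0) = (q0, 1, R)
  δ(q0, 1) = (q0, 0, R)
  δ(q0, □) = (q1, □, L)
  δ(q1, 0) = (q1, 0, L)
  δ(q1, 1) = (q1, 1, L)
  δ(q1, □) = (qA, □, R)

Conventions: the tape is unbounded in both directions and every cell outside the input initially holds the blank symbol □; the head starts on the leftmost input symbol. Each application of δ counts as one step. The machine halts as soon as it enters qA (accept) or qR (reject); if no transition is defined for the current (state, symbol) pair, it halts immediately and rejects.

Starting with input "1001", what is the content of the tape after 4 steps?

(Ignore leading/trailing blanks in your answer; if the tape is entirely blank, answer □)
Step 0: [q0]1001 (head at position 0)
Step 1: δ(q0, 1) = (q0, 0, R)  ⊢  0[q0]001 (head at position 1)
Step 2: δ(q0, 0) = (q0, 1, R)  ⊢  01[q0]01 (head at position 2)
Step 3: δ(q0, 0) = (q0, 1, R)  ⊢  011[q0]1 (head at position 3)
Step 4: δ(q0, 1) = (q0, 0, R)  ⊢  0110[q0]□ (head at position 4)
Tape after 4 steps (ignoring surrounding blanks): 0110

Final answer: Tape: 0110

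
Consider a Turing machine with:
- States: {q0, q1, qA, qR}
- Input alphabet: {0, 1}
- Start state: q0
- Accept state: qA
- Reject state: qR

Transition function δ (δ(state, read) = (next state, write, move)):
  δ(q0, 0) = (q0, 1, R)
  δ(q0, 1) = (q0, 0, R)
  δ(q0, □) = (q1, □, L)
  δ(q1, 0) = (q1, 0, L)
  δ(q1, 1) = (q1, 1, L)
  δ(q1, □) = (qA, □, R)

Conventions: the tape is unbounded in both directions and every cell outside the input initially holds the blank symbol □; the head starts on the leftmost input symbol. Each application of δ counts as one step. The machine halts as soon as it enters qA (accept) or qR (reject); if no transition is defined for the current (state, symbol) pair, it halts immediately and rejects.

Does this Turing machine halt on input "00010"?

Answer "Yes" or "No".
Step 0: [q0]00010 (head at position 0)
Step 1: δ(q0, 0) = (q0, 1, R)  ⊢  1[q0]0010 (head at position 1)
Step 2: δ(q0, 0) = (q0, 1, R)  ⊢  11[q0]010 (head at position 2)
Step 3: δ(q0, 0) = (q0, 1, R)  ⊢  111[q0]10 (head at position 3)
Step 4: δ(q0, 1) = (q0, 0, R)  ⊢  1110[q0]0 (head at position 4)
Step 5: δ(q0, 0) = (q0, 1, R)  ⊢  11101[q0]□ (head at position 5)
Step 6: δ(q0, □) = (q1, □, L)  ⊢  1110[q1]1□ (head at position 4)
Step 7: δ(q1, 1) = (q1, 1, L)  ⊢  111[q1]01□ (head at position 3)
Step 8: δ(q1, 0) = (q1, 0, L)  ⊢  11[q1]101□ (head at position 2)
Step 9: δ(q1, 1) = (q1, 1, L)  ⊢  1[q1]1101□ (head at position 1)
Step 10: δ(q1, 1) = (q1, 1, L)  ⊢  [q1]11101□ (head at position 0)
Step 11: δ(q1, 1) = (q1, 1, L)  ⊢  [q1]□11101□ (head at position -1)
Step 12: δ(q1, □) = (qA, □, R)  ⊢  □[qA]11101□ (head at position 0)
The machine is in qA, so it halts and accepts.
It halts after 12 steps.

Final answer: Yes - halts after 12 steps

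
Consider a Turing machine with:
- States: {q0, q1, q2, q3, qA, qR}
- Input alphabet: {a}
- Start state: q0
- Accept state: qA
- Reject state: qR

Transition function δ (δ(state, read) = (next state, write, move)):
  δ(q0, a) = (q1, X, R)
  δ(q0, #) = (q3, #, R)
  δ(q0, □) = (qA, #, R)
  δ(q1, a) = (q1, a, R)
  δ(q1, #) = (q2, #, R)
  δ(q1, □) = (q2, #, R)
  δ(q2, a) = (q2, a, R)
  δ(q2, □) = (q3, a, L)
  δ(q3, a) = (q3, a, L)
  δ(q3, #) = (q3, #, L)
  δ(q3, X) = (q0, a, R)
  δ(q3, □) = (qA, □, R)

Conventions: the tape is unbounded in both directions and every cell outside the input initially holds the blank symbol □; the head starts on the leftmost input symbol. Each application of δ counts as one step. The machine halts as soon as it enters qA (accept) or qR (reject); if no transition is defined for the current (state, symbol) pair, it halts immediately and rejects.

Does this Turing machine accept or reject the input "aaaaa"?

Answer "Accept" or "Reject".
Trace (configuration after each step, as tape_left[state]tape_right with head position):
Step 0: [q0]aaaaa (head at position 0)
Step 1: X[q1]aaaa (head 1)
Step 2: Xa[q1]aaa (head 2)
Step 3: Xaa[q1]aa (head 3)
Step 4: Xaaa[q1]a (head 4)
Step 5: Xaaaa[q1]□ (head 5)
Step 6: Xaaaa#[q2]□ (head 6)
Step 7: Xaaaa[q3]#a (head 5)
Step 8: Xaaa[q3]a#a (head 4)
Step 9: Xaa[q3]aa#a (head 3)
Step 10: Xa[q3]aaa#a (head 2)
Step 11: X[q3]aaaa#a (head 1)
Step 12: [q3]Xaaaa#a (head 0)
Step 13: a[q0]aaaa#a (head 1)
Step 14: aX[q1]aaa#a (head 2)
Step 15: aXa[q1]aa#a (head 3)
Step 16: aXaa[q1]a#a (head 4)
Step 17: aXaaa[q1]#a (head 5)
Step 18: aXaaa#[q2]a (head 6)
Step 19: aXaaa#a[q2]□ (head 7)
Step 20: aXaaa#[q3]aa (head 6)
Step 21: aXaaa[q3]#aa (head 5)
Step 22: aXaa[q3]a#aa (head 4)
Step 23: aXa[q3]aa#aa (head 3)
Step 24: aX[q3]aaa#aa (head 2)
Step 25: a[q3]Xaaa#aa (head 1)
Step 26: aa[q0]aaa#aa (head 2)
Step 27: aaX[q1]aa#aa (head 3)
Step 28: aaXa[q1]a#aa (head 4)
Step 29: aaXaa[q1]#aa (head 5)
Step 30: aaXaa#[q2]aa (head 6)
Step 31: aaXaa#a[q2]a (head 7)
Step 32: aaXaa#aa[q2]□ (head 8)
Step 33: aaXaa#a[q3]aa (head 7)
Step 34: aaXaa#[q3]aaa (head 6)
Step 35: aaXaa[q3]#aaa (head 5)
Step 36: aaXa[q3]a#aaa (head 4)
Step 37: aaX[q3]aa#aaa (head 3)
Step 38: aa[q3]Xaa#aaa (head 2)
Step 39: aaa[q0]aa#aaa (head 3)
Step 40: aaaX[q1]a#aaa (head 4)
Step 41: aaaXa[q1]#aaa (head 5)
Step 42: aaaXa#[q2]aaa (head 6)
Step 43: aaaXa#a[q2]aa (head 7)
Step 44: aaaXa#aa[q2]a (head 8)
Step 45: aaaXa#aaa[q2]□ (head 9)
Step 46: aaaXa#aa[q3]aa (head 8)
Step 47: aaaXa#a[q3]aaa (head 7)
Step 48: aaaXa#[q3]aaaa (head 6)
Step 49: aaaXa[q3]#aaaa (head 5)
Step 50: aaaX[q3]a#aaaa (head 4)
Step 51: aaa[q3]Xa#aaaa (head 3)
Step 52: aaaa[q0]a#aaaa (head 4)
Step 53: aaaaX[q1]#aaaa (head 5)
Step 54: aaaaX#[q2]aaaa (head 6)
Step 55: aaaaX#a[q2]aaa (head 7)
Step 56: aaaaX#aa[q2]aa (head 8)
Step 57: aaaaX#aaa[q2]a (head 9)
Step 58: aaaaX#aaaa[q2]□ (head 10)
Step 59: aaaaX#aaa[q3]aa (head 9)
Step 60: aaaaX#aa[q3]aaa (head 8)
Step 61: aaaaX#a[q3]aaaa (head 7)
Step 62: aaaaX#[q3]aaaaa (head 6)
Step 63: aaaaX[q3]#aaaaa (head 5)
Step 64: aaaa[q3]X#aaaaa (head 4)
Step 65: aaaaa[q0]#aaaaa (head 5)
Step 66: aaaaa#[q3]aaaaa (head 6)
Step 67: aaaaa[q3]#aaaaa (head 5)
Step 68: aaaa[q3]a#aaaaa (head 4)
Step 69: aaa[q3]aa#aaaaa (head 3)
Step 70: aa[q3]aaa#aaaaa (head 2)
Step 71: a[q3]aaaa#aaaaa (head 1)
Step 72: [q3]aaaaa#aaaaa (head 0)
Step 73: [q3]□aaaaa#aaaaa (head -1)
Step 74: □[qA]aaaaa#aaaaa (head 0)
The machine is in qA, so it halts and accepts.

Final answer: Accept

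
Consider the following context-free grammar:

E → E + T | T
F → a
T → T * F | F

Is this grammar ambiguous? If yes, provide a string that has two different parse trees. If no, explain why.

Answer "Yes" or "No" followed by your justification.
This is the standard stratified expression grammar: '+' is introduced only by the left-recursive rule E → E + T and '*' only by the left-recursive rule T → T * F, with F → a. For any string, the last '+' must be the one produced at the root E (everything after it is a T containing no '+'), and likewise within each T the last '*' is produced at its root. This fixes the parse tree uniquely (left-associative, '*' binding tighter than '+'), so every string has exactly one parse tree.

Final answer: No - the grammar is unambiguous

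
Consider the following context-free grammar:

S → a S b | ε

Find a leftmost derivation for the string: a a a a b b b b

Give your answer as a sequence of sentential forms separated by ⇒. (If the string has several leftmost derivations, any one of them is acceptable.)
Start with S.
Step 1: the leftmost non-terminal is S; apply S → a S b:  a S b
Step 2: the leftmost non-terminal is S; apply S → a S b:  a a S b b
Step 3: the leftmost non-terminal is S; apply S → a S b:  a a a S b b b
Step 4: the leftmost non-terminal is S; apply S → a S b:  a a a a S b b b b
Step 5: the leftmost non-terminal is S; apply S → ε:  a a a a b b b b

Final answer: S ⇒ a S b ⇒ a a S b b ⇒ a a a S b b b ⇒ a a a a S b b b b ⇒ a a a a b b b b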